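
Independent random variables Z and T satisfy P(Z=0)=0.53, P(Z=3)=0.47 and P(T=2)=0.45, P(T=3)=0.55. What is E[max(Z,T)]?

E[max(Z,T)] = Σ_z Σ_t max(z,t) · P(Z=z)P(T=t)
 = 2·0.2385 + 3·0.2915 + 3·0.2115 + 3·0.2585
 = 0.477 + 0.8745 + 0.6345 + 0.7755
 = 2.7615

2.7615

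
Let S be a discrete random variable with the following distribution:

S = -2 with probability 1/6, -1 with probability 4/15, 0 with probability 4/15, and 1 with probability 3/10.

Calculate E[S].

E[S] = Σ s·P(S=s)
 = (-2)·1/6 + (-1)·4/15 + 0·4/15 + 1·3/10
 = (-1/3) + (-4/15) + 0 + 3/10
 = -3/10

-0.3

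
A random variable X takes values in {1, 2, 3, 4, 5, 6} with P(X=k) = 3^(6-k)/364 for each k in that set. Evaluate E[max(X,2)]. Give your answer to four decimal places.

E[max(X,2)] = Σ max(x,2)·P(X=x)
 = 2·243/364 + 2·81/364 + 3·27/364 + 4·9/364 + 5·3/364 + 6·1/364
 = 243/182 + 81/182 + 81/364 + 9/91 + 15/364 + 3/182
 = 393/182

2.1593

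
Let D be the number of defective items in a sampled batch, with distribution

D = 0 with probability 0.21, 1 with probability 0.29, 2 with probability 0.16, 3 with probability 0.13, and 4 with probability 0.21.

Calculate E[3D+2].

7.52

E[3D+2] = Σ (3d+2)·P(D=d)
 = 2·0.21 + 5·0.29 + 8·0.16 + 11·0.13 + 14·0.21
 = 0.42 + 1.45 + 1.28 + 1.43 + 2.94
 = 7.52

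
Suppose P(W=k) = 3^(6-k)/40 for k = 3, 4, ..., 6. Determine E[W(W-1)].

E[W(W-1)] = Σ w(w-1)·P(W=w)
 = 6·27/40 + 12·9/40 + 20·3/40 + 30·1/40
 = 81/20 + 27/10 + 3/2 + 3/4
 = 9

9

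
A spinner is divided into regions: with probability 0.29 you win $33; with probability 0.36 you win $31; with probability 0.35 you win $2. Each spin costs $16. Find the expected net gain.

E[payout] = 33·0.29 + 31·0.36 + 2·0.35
 = 9.57 + 11.16 + 0.7
 = 21.43
Net = 21.43 - 16 = 5.43

5.43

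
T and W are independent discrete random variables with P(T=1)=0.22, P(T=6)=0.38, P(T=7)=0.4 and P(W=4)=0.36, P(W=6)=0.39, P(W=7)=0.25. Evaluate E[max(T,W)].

E[max(T,W)] = Σ_t Σ_w max(t,w) · P(T=t)P(W=w)
 = 4·0.0792 + 6·0.0858 + 7·0.055 + 6·0.1368 + 6·0.1482 + 7·0.095 + 7·0.144 + 7·0.156 + 7·0.1
 = 0.3168 + 0.5148 + 0.385 + 0.8208 + 0.8892 + 0.665 + 1.008 + 1.092 + 0.7
 = 6.3916

6.3916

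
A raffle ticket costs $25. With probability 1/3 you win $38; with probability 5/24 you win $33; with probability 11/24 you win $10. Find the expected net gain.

E[payout] = 38·1/3 + 33·5/24 + 10·11/24
 = 38/3 + 55/8 + 55/12
 = 193/8
Net = 193/8 - 25 = -7/8

-0.875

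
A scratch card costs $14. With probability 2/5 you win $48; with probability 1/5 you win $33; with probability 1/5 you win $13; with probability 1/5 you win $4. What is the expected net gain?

15.2

E[payout] = 48·2/5 + 33·1/5 + 13·1/5 + 4·1/5
 = 96/5 + 33/5 + 13/5 + 4/5
 = 146/5
Net = 146/5 - 14 = 76/5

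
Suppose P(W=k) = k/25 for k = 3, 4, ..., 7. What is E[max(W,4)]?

E[max(W,4)] = Σ max(w,4)·P(W=w)
 = 4·3/25 + 4·4/25 + 5·1/5 + 6·6/25 + 7·7/25
 = 12/25 + 16/25 + 1 + 36/25 + 49/25
 = 138/25

5.52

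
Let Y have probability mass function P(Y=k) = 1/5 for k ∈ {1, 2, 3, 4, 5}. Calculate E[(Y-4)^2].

3

E[(Y-4)^2] = Σ (y-4)^2·P(Y=y)
 = 9·1/5 + 4·1/5 + 1·1/5 + 0·1/5 + 1·1/5
 = 9/5 + 4/5 + 1/5 + 0 + 1/5
 = 3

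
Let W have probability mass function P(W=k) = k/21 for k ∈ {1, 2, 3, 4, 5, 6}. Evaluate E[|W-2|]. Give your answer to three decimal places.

2.429

E[|W-2|] = Σ |w-2|·P(W=w)
 = 1·1/21 + 0·2/21 + 1·1/7 + 2·4/21 + 3·5/21 + 4·2/7
 = 1/21 + 0 + 1/7 + 8/21 + 5/7 + 8/7
 = 17/7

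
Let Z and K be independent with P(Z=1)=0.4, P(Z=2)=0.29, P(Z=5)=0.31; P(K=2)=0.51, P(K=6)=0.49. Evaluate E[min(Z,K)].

E[min(Z,K)] = Σ_z Σ_k min(z,k) · P(Z=z)P(K=k)
 = 1·0.204 + 1·0.196 + 2·0.1479 + 2·0.1421 + 2·0.1581 + 5·0.1519
 = 0.204 + 0.196 + 0.2958 + 0.2842 + 0.3162 + 0.7595
 = 2.0557

2.0557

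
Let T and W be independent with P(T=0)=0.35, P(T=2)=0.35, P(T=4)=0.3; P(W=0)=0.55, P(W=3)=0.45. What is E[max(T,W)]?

2.53

E[max(T,W)] = Σ_t Σ_w max(t,w) · P(T=t)P(W=w)
 = 0·0.1925 + 3·0.1575 + 2·0.1925 + 3·0.1575 + 4·0.165 + 4·0.135
 = 0 + 0.4725 + 0.385 + 0.4725 + 0.66 + 0.54
 = 2.53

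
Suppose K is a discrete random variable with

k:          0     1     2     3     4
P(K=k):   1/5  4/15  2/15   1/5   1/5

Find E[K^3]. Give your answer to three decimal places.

E[K^3] = Σ k^3·P(K=k)
 = 0·1/5 + 1·4/15 + 8·2/15 + 27·1/5 + 64·1/5
 = 0 + 4/15 + 16/15 + 27/5 + 64/5
 = 293/15

19.533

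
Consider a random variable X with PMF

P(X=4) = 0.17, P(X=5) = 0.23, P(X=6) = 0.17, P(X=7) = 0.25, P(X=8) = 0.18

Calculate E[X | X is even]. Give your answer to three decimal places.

6.038

P(X is even) = 0.17 + 0.17 + 0.18 = 0.52.
E[X | X is even] = [4·0.17 + 6·0.17 + 8·0.18] / 0.52
 = 3.14 / 0.52
 = 157/26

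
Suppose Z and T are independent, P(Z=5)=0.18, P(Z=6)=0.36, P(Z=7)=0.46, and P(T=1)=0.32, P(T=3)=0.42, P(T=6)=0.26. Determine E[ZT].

E[ZT] = Σ_z Σ_t zt · P(Z=z)P(T=t)
 = 5·0.0576 + 15·0.0756 + 30·0.0468 + 6·0.1152 + 18·0.1512 + 36·0.0936 + 7·0.1472 + 21·0.1932 + 42·0.1196
 = 0.288 + 1.134 + 1.404 + 0.6912 + 2.7216 + 3.3696 + 1.0304 + 4.0572 + 5.0232
 = 19.7192

19.7192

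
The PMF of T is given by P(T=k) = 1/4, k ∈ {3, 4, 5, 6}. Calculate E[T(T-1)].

E[T(T-1)] = Σ t(t-1)·P(T=t)
 = 6·1/4 + 12·1/4 + 20·1/4 + 30·1/4
 = 3/2 + 3 + 5 + 15/2
 = 17

17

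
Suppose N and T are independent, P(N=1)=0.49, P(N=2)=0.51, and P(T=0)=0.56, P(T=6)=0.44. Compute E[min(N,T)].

E[min(N,T)] = Σ_n Σ_t min(n,t) · P(N=n)P(T=t)
 = 0·0.2744 + 1·0.2156 + 0·0.2856 + 2·0.2244
 = 0 + 0.2156 + 0 + 0.4488
 = 0.6644

0.6644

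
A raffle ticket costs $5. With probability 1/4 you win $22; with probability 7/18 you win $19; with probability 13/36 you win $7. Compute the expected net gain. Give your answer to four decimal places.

10.4167

E[payout] = 22·1/4 + 19·7/18 + 7·13/36
 = 11/2 + 133/18 + 91/36
 = 185/12
Net = 185/12 - 5 = 125/12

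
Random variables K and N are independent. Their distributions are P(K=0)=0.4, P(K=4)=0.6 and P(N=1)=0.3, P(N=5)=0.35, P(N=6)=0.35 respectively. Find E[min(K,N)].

1.86

E[min(K,N)] = Σ_k Σ_n min(k,n) · P(K=k)P(N=n)
 = 0·0.12 + 0·0.14 + 0·0.14 + 1·0.18 + 4·0.21 + 4·0.21
 = 0 + 0 + 0 + 0.18 + 0.84 + 0.84
 = 1.86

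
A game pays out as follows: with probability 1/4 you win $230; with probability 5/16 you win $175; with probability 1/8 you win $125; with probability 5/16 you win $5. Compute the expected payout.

129.375

E[payout] = 230·1/4 + 175·5/16 + 125·1/8 + 5·5/16
 = 115/2 + 875/16 + 125/8 + 25/16
 = 1035/8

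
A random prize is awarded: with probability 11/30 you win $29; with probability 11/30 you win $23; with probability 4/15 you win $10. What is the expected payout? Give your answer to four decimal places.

E[payout] = 29·11/30 + 23·11/30 + 10·4/15
 = 319/30 + 253/30 + 8/3
 = 326/15

21.7333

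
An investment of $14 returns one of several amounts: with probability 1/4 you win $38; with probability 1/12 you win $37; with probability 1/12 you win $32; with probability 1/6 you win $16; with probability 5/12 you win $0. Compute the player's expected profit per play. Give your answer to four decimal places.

3.9167

E[payout] = 38·1/4 + 37·1/12 + 32·1/12 + 16·1/6 + 0·5/12
 = 19/2 + 37/12 + 8/3 + 8/3 + 0
 = 215/12
Net = 215/12 - 14 = 47/12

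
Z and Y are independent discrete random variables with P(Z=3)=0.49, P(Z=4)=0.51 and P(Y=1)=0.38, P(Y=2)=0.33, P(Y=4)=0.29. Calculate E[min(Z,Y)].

E[min(Z,Y)] = Σ_z Σ_y min(z,y) · P(Z=z)P(Y=y)
 = 1·0.1862 + 2·0.1617 + 3·0.1421 + 1·0.1938 + 2·0.1683 + 4·0.1479
 = 0.1862 + 0.3234 + 0.4263 + 0.1938 + 0.3366 + 0.5916
 = 2.0579

2.0579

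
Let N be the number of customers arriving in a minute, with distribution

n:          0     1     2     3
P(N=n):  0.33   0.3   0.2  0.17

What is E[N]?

1.21

E[N] = Σ n·P(N=n)
 = 0·0.33 + 1·0.3 + 2·0.2 + 3·0.17
 = 0 + 0.3 + 0.4 + 0.51
 = 1.21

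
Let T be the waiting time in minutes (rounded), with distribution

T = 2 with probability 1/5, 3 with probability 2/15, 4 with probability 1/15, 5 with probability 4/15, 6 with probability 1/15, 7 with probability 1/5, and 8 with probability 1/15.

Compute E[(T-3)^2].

6.8

E[(T-3)^2] = Σ (t-3)^2·P(T=t)
 = 1·1/5 + 0·2/15 + 1·1/15 + 4·4/15 + 9·1/15 + 16·1/5 + 25·1/15
 = 1/5 + 0 + 1/15 + 16/15 + 3/5 + 16/5 + 5/3
 = 34/5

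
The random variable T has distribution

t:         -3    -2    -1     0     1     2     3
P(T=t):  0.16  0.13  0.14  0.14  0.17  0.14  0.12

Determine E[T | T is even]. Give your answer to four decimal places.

0.0488

P(T is even) = 0.13 + 0.14 + 0.14 = 0.41.
E[T | T is even] = [(-2)·0.13 + 0·0.14 + 2·0.14] / 0.41
 = 0.02 / 0.41
 = 2/41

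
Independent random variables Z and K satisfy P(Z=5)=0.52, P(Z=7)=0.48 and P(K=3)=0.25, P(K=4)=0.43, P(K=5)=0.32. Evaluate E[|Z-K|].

1.89

E[|Z-K|] = Σ_z Σ_k |z-k| · P(Z=z)P(K=k)
 = 2·0.13 + 1·0.2236 + 0·0.1664 + 4·0.12 + 3·0.2064 + 2·0.1536
 = 0.26 + 0.2236 + 0 + 0.48 + 0.6192 + 0.3072
 = 1.89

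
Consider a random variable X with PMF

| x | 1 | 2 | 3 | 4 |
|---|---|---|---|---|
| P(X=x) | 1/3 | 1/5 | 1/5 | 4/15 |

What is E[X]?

2.4

E[X] = Σ x·P(X=x)
 = 1·1/3 + 2·1/5 + 3·1/5 + 4·4/15
 = 1/3 + 2/5 + 3/5 + 16/15
 = 12/5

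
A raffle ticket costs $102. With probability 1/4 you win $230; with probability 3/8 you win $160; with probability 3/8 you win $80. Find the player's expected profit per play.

45.5

E[payout] = 230·1/4 + 160·3/8 + 80·3/8
 = 115/2 + 60 + 30
 = 295/2
Net = 295/2 - 102 = 91/2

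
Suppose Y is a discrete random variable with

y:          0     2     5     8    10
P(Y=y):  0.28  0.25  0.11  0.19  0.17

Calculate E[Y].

E[Y] = Σ y·P(Y=y)
 = 0·0.28 + 2·0.25 + 5·0.11 + 8·0.19 + 10·0.17
 = 0 + 0.5 + 0.55 + 1.52 + 1.7
 = 4.27

4.27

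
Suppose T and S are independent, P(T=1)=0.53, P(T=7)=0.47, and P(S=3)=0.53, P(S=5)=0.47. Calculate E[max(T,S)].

E[max(T,S)] = Σ_t Σ_s max(t,s) · P(T=t)P(S=s)
 = 3·0.2809 + 5·0.2491 + 7·0.2491 + 7·0.2209
 = 0.8427 + 1.2455 + 1.7437 + 1.5463
 = 5.3782

5.3782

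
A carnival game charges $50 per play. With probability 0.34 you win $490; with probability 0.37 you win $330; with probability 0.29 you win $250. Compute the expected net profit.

E[payout] = 490·0.34 + 330·0.37 + 250·0.29
 = 166.6 + 122.1 + 72.5
 = 361.2
Net = 361.2 - 50 = 311.2

311.2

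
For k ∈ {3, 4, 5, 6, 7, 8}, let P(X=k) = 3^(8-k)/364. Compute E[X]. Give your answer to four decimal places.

3.4918

E[X] = Σ x·P(X=x)
 = 3·243/364 + 4·81/364 + 5·27/364 + 6·9/364 + 7·3/364 + 8·1/364
 = 729/364 + 81/91 + 135/364 + 27/182 + 3/52 + 2/91
 = 1271/364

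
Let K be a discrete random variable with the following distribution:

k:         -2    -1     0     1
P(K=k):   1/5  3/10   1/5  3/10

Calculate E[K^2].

1.4

E[K^2] = Σ k^2·P(K=k)
 = 4·1/5 + 1·3/10 + 0·1/5 + 1·3/10
 = 4/5 + 3/10 + 0 + 3/10
 = 7/5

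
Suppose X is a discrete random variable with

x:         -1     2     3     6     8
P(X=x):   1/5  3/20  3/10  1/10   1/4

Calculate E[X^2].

E[X^2] = Σ x^2·P(X=x)
 = 1·1/5 + 4·3/20 + 9·3/10 + 36·1/10 + 64·1/4
 = 1/5 + 3/5 + 27/10 + 18/5 + 16
 = 231/10

23.1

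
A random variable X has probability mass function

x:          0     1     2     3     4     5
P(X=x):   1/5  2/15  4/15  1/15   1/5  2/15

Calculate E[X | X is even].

2

P(X is even) = 1/5 + 4/15 + 1/5 = 2/3.
E[X | X is even] = [0·1/5 + 2·4/15 + 4·1/5] / (2/3)
 = 4/3 / (2/3)
 = 2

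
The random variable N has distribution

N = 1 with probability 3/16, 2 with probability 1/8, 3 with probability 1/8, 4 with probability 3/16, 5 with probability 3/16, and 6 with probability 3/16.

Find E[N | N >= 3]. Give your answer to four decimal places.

P(N >= 3) = 1/8 + 3/16 + 3/16 + 3/16 = 11/16.
E[N | N >= 3] = [3·1/8 + 4·3/16 + 5·3/16 + 6·3/16] / (11/16)
 = 51/16 / (11/16)
 = 51/11

4.6364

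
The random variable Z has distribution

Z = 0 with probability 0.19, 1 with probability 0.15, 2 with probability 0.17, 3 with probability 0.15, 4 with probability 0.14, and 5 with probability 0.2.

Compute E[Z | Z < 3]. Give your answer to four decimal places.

0.9608

P(Z < 3) = 0.19 + 0.15 + 0.17 = 0.51.
E[Z | Z < 3] = [0·0.19 + 1·0.15 + 2·0.17] / 0.51
 = 0.49 / 0.51
 = 49/51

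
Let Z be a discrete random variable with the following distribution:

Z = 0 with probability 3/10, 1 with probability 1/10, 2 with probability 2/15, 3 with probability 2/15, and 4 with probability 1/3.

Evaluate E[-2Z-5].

-9.2

E[-2Z-5] = Σ (-2z-5)·P(Z=z)
 = (-5)·3/10 + (-7)·1/10 + (-9)·2/15 + (-11)·2/15 + (-13)·1/3
 = (-3/2) + (-7/10) + (-6/5) + (-22/15) + (-13/3)
 = -46/5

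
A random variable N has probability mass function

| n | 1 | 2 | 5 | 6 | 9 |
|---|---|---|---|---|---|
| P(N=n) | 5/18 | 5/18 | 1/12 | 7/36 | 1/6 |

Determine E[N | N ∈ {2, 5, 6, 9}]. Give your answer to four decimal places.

5.0385

P(N ∈ {2, 5, 6, 9}) = 5/18 + 1/12 + 7/36 + 1/6 = 13/18.
E[N | N ∈ {2, 5, 6, 9}] = [2·5/18 + 5·1/12 + 6·7/36 + 9·1/6] / (13/18)
 = 131/36 / (13/18)
 = 131/26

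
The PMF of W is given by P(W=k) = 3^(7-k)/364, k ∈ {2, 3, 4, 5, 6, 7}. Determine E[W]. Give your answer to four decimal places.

E[W] = Σ w·P(W=w)
 = 2·243/364 + 3·81/364 + 4·27/364 + 5·9/364 + 6·3/364 + 7·1/364
 = 243/182 + 243/364 + 27/91 + 45/364 + 9/182 + 1/52
 = 907/364

2.4918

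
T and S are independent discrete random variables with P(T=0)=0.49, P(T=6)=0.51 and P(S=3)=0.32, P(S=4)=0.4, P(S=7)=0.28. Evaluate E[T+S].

E[T+S] = Σ_t Σ_s (t+s) · P(T=t)P(S=s)
 = 3·0.1568 + 4·0.196 + 7·0.1372 + 9·0.1632 + 10·0.204 + 13·0.1428
 = 0.4704 + 0.784 + 0.9604 + 1.4688 + 2.04 + 1.8564
 = 7.58

7.58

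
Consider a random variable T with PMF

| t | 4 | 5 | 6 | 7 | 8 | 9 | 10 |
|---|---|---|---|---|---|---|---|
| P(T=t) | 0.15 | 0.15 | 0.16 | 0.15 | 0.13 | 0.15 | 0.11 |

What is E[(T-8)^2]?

E[(T-8)^2] = Σ (t-8)^2·P(T=t)
 = 16·0.15 + 9·0.15 + 4·0.16 + 1·0.15 + 0·0.13 + 1·0.15 + 4·0.11
 = 2.4 + 1.35 + 0.64 + 0.15 + 0 + 0.15 + 0.44
 = 5.13

5.13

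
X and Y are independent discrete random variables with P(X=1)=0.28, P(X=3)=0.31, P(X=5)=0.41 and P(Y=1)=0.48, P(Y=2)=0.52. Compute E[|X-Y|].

E[|X-Y|] = Σ_x Σ_y |x-y| · P(X=x)P(Y=y)
 = 0·0.1344 + 1·0.1456 + 2·0.1488 + 1·0.1612 + 4·0.1968 + 3·0.2132
 = 0 + 0.1456 + 0.2976 + 0.1612 + 0.7872 + 0.6396
 = 2.0312

2.0312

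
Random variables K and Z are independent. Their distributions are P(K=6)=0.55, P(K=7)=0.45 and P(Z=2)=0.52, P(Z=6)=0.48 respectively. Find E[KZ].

25.284

E[KZ] = Σ_k Σ_z kz · P(K=k)P(Z=z)
 = 12·0.286 + 36·0.264 + 14·0.234 + 42·0.216
 = 3.432 + 9.504 + 3.276 + 9.072
 = 25.284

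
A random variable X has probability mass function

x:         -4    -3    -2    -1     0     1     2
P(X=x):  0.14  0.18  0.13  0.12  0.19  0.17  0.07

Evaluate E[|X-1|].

E[|X-1|] = Σ |x-1|·P(X=x)
 = 5·0.14 + 4·0.18 + 3·0.13 + 2·0.12 + 1·0.19 + 0·0.17 + 1·0.07
 = 0.7 + 0.72 + 0.39 + 0.24 + 0.19 + 0 + 0.07
 = 2.31

2.31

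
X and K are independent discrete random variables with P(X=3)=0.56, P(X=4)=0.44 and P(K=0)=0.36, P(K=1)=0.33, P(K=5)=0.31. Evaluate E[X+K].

5.32

E[X+K] = Σ_x Σ_k (x+k) · P(X=x)P(K=k)
 = 3·0.2016 + 4·0.1848 + 8·0.1736 + 4·0.1584 + 5·0.1452 + 9·0.1364
 = 0.6048 + 0.7392 + 1.3888 + 0.6336 + 0.726 + 1.2276
 = 5.32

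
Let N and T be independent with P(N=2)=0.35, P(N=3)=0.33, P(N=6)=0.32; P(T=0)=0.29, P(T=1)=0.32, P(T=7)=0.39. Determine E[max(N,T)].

E[max(N,T)] = Σ_n Σ_t max(n,t) · P(N=n)P(T=t)
 = 2·0.1015 + 2·0.112 + 7·0.1365 + 3·0.0957 + 3·0.1056 + 7·0.1287 + 6·0.0928 + 6·0.1024 + 7·0.1248
 = 0.203 + 0.224 + 0.9555 + 0.2871 + 0.3168 + 0.9009 + 0.5568 + 0.6144 + 0.8736
 = 4.9321

4.9321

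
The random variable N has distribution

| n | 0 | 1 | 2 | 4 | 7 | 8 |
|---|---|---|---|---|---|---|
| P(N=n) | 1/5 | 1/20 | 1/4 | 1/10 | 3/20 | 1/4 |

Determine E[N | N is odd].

5.5

P(N is odd) = 1/20 + 3/20 = 1/5.
E[N | N is odd] = [1·1/20 + 7·3/20] / (1/5)
 = 11/10 / (1/5)
 = 11/2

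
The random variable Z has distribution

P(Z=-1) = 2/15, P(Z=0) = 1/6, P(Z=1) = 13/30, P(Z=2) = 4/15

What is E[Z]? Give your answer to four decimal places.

E[Z] = Σ z·P(Z=z)
 = (-1)·2/15 + 0·1/6 + 1·13/30 + 2·4/15
 = (-2/15) + 0 + 13/30 + 8/15
 = 5/6

0.8333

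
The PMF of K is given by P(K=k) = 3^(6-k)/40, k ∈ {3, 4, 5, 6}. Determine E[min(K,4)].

E[min(K,4)] = Σ min(k,4)·P(K=k)
 = 3·27/40 + 4·9/40 + 4·3/40 + 4·1/40
 = 81/40 + 9/10 + 3/10 + 1/10
 = 133/40

3.325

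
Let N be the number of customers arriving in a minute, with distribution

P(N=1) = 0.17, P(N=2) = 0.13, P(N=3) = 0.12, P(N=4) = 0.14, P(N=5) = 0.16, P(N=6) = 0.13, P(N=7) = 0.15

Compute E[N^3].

112.94

E[N^3] = Σ n^3·P(N=n)
 = 1·0.17 + 8·0.13 + 27·0.12 + 64·0.14 + 125·0.16 + 216·0.13 + 343·0.15
 = 0.17 + 1.04 + 3.24 + 8.96 + 20 + 28.08 + 51.45
 = 112.94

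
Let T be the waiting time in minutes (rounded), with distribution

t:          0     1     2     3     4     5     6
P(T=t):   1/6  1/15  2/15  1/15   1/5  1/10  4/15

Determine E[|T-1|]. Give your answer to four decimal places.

2.7667

E[|T-1|] = Σ |t-1|·P(T=t)
 = 1·1/6 + 0·1/15 + 1·2/15 + 2·1/15 + 3·1/5 + 4·1/10 + 5·4/15
 = 1/6 + 0 + 2/15 + 2/15 + 3/5 + 2/5 + 4/3
 = 83/30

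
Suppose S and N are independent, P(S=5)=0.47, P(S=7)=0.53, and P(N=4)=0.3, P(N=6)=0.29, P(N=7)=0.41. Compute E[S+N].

E[S+N] = Σ_s Σ_n (s+n) · P(S=s)P(N=n)
 = 9·0.141 + 11·0.1363 + 12·0.1927 + 11·0.159 + 13·0.1537 + 14·0.2173
 = 1.269 + 1.4993 + 2.3124 + 1.749 + 1.9981 + 3.0422
 = 11.87

11.87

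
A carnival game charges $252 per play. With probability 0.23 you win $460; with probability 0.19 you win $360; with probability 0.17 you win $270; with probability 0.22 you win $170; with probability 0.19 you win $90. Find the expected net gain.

E[payout] = 460·0.23 + 360·0.19 + 270·0.17 + 170·0.22 + 90·0.19
 = 105.8 + 68.4 + 45.9 + 37.4 + 17.1
 = 274.6
Net = 274.6 - 252 = 22.6

22.6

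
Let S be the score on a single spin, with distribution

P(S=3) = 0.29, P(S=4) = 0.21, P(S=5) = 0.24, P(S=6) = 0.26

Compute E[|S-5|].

E[|S-5|] = Σ |s-5|·P(S=s)
 = 2·0.29 + 1·0.21 + 0·0.24 + 1·0.26
 = 0.58 + 0.21 + 0 + 0.26
 = 1.05

1.05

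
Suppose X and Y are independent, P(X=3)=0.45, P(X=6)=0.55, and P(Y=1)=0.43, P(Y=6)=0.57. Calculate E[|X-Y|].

2.339

E[|X-Y|] = Σ_x Σ_y |x-y| · P(X=x)P(Y=y)
 = 2·0.1935 + 3·0.2565 + 5·0.2365 + 0·0.3135
 = 0.387 + 0.7695 + 1.1825 + 0
 = 2.339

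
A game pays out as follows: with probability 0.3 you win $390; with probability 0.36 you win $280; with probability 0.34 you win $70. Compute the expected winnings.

241.6

E[payout] = 390·0.3 + 280·0.36 + 70·0.34
 = 117 + 100.8 + 23.8
 = 241.6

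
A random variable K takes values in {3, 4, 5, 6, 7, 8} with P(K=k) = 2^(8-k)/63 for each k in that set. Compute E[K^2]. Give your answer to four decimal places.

E[K^2] = Σ k^2·P(K=k)
 = 9·32/63 + 16·16/63 + 25·8/63 + 36·4/63 + 49·2/63 + 64·1/63
 = 32/7 + 256/63 + 200/63 + 16/7 + 14/9 + 64/63
 = 50/3

16.6667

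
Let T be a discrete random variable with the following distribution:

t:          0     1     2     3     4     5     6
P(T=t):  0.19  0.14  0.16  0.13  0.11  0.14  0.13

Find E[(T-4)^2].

E[(T-4)^2] = Σ (t-4)^2·P(T=t)
 = 16·0.19 + 9·0.14 + 4·0.16 + 1·0.13 + 0·0.11 + 1·0.14 + 4·0.13
 = 3.04 + 1.26 + 0.64 + 0.13 + 0 + 0.14 + 0.52
 = 5.73

5.73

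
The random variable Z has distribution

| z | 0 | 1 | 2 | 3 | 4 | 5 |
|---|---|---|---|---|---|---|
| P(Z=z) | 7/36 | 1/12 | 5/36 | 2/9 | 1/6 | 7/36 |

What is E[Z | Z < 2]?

0.3

P(Z < 2) = 7/36 + 1/12 = 5/18.
E[Z | Z < 2] = [0·7/36 + 1·1/12] / (5/18)
 = 1/12 / (5/18)
 = 3/10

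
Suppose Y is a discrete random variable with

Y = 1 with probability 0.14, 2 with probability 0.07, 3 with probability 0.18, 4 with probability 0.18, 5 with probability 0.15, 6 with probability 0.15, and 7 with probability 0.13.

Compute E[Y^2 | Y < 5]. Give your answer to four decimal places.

8.6316

P(Y < 5) = 0.14 + 0.07 + 0.18 + 0.18 = 0.57.
E[Y^2 | Y < 5] = [1·0.14 + 4·0.07 + 9·0.18 + 16·0.18] / 0.57
 = 4.92 / 0.57
 = 164/19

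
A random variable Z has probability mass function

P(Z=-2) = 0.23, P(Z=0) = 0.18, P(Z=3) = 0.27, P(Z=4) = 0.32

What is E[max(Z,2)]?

2.91

E[max(Z,2)] = Σ max(z,2)·P(Z=z)
 = 2·0.23 + 2·0.18 + 3·0.27 + 4·0.32
 = 0.46 + 0.36 + 0.81 + 1.28
 = 2.91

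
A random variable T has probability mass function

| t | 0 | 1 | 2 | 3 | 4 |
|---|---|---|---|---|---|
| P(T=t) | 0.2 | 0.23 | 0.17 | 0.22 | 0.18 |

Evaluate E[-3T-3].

-8.85

E[-3T-3] = Σ (-3t-3)·P(T=t)
 = (-3)·0.2 + (-6)·0.23 + (-9)·0.17 + (-12)·0.22 + (-15)·0.18
 = (-0.6) + (-1.38) + (-1.53) + (-2.64) + (-2.7)
 = -8.85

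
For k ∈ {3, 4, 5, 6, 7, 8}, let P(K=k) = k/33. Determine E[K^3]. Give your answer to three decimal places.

265.303

E[K^3] = Σ k^3·P(K=k)
 = 27·1/11 + 64·4/33 + 125·5/33 + 216·2/11 + 343·7/33 + 512·8/33
 = 27/11 + 256/33 + 625/33 + 432/11 + 2401/33 + 4096/33
 = 8755/33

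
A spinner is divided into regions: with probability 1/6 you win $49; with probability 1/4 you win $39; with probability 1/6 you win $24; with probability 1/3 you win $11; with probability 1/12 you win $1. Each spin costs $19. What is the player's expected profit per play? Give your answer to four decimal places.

E[payout] = 49·1/6 + 39·1/4 + 24·1/6 + 11·1/3 + 1·1/12
 = 49/6 + 39/4 + 4 + 11/3 + 1/12
 = 77/3
Net = 77/3 - 19 = 20/3

6.6667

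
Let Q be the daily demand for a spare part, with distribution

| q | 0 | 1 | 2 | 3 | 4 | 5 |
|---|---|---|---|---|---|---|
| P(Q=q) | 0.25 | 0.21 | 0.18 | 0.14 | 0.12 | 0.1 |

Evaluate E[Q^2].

6.61

E[Q^2] = Σ q^2·P(Q=q)
 = 0·0.25 + 1·0.21 + 4·0.18 + 9·0.14 + 16·0.12 + 25·0.1
 = 0 + 0.21 + 0.72 + 1.26 + 1.92 + 2.5
 = 6.61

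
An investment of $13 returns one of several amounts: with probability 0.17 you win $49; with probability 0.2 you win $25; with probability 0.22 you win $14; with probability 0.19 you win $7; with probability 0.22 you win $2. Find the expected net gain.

5.18

E[payout] = 49·0.17 + 25·0.2 + 14·0.22 + 7·0.19 + 2·0.22
 = 8.33 + 5 + 3.08 + 1.33 + 0.44
 = 18.18
Net = 18.18 - 13 = 5.18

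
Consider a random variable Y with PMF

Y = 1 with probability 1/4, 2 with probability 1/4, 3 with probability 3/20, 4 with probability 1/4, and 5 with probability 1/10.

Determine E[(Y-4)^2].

3.5

E[(Y-4)^2] = Σ (y-4)^2·P(Y=y)
 = 9·1/4 + 4·1/4 + 1·3/20 + 0·1/4 + 1·1/10
 = 9/4 + 1 + 3/20 + 0 + 1/10
 = 7/2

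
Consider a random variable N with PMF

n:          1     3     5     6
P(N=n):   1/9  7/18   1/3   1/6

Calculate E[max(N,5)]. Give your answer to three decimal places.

5.167

E[max(N,5)] = Σ max(n,5)·P(N=n)
 = 5·1/9 + 5·7/18 + 5·1/3 + 6·1/6
 = 5/9 + 35/18 + 5/3 + 1
 = 31/6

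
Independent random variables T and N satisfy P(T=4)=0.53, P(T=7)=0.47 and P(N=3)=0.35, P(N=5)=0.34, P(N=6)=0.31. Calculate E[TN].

24.9401

E[TN] = Σ_t Σ_n tn · P(T=t)P(N=n)
 = 12·0.1855 + 20·0.1802 + 24·0.1643 + 21·0.1645 + 35·0.1598 + 42·0.1457
 = 2.226 + 3.604 + 3.9432 + 3.4545 + 5.593 + 6.1194
 = 24.9401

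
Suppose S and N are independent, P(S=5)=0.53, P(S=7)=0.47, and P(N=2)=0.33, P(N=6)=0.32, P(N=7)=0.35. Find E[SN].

29.8782

E[SN] = Σ_s Σ_n sn · P(S=s)P(N=n)
 = 10·0.1749 + 30·0.1696 + 35·0.1855 + 14·0.1551 + 42·0.1504 + 49·0.1645
 = 1.749 + 5.088 + 6.4925 + 2.1714 + 6.3168 + 8.0605
 = 29.8782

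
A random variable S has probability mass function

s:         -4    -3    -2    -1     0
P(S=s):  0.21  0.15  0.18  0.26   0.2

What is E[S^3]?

E[S^3] = Σ s^3·P(S=s)
 = (-64)·0.21 + (-27)·0.15 + (-8)·0.18 + (-1)·0.26 + 0·0.2
 = (-13.44) + (-4.05) + (-1.44) + (-0.26) + 0
 = -19.19

-19.19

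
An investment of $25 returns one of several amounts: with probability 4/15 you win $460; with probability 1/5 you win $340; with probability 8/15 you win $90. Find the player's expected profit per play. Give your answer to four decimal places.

213.6667

E[payout] = 460·4/15 + 340·1/5 + 90·8/15
 = 368/3 + 68 + 48
 = 716/3
Net = 716/3 - 25 = 641/3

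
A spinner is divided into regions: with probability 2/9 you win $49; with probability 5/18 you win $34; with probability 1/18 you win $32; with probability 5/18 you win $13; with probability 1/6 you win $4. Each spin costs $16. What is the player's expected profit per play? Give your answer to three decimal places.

10.389

E[payout] = 49·2/9 + 34·5/18 + 32·1/18 + 13·5/18 + 4·1/6
 = 98/9 + 85/9 + 16/9 + 65/18 + 2/3
 = 475/18
Net = 475/18 - 16 = 187/18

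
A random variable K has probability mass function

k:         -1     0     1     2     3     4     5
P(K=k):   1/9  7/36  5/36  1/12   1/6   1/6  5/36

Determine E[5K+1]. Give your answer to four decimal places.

E[5K+1] = Σ (5k+1)·P(K=k)
 = (-4)·1/9 + 1·7/36 + 6·5/36 + 11·1/12 + 16·1/6 + 21·1/6 + 26·5/36
 = (-4/9) + 7/36 + 5/6 + 11/12 + 8/3 + 7/2 + 65/18
 = 203/18

11.2778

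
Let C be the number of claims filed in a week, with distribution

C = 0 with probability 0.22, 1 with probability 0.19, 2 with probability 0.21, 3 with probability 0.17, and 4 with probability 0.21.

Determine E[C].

E[C] = Σ c·P(C=c)
 = 0·0.22 + 1·0.19 + 2·0.21 + 3·0.17 + 4·0.21
 = 0 + 0.19 + 0.42 + 0.51 + 0.84
 = 1.96

1.96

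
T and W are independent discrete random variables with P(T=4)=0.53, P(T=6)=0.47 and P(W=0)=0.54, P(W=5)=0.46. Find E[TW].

11.362

E[TW] = Σ_t Σ_w tw · P(T=t)P(W=w)
 = 0·0.2862 + 20·0.2438 + 0·0.2538 + 30·0.2162
 = 0 + 4.876 + 0 + 6.486
 = 11.362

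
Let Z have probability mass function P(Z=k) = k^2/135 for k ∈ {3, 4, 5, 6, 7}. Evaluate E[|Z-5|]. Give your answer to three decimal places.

E[|Z-5|] = Σ |z-5|·P(Z=z)
 = 2·1/15 + 1·16/135 + 0·5/27 + 1·4/15 + 2·49/135
 = 2/15 + 16/135 + 0 + 4/15 + 98/135
 = 56/45

1.244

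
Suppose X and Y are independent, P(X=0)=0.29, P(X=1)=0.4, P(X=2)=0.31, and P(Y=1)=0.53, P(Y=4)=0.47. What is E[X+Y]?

3.43

E[X+Y] = Σ_x Σ_y (x+y) · P(X=x)P(Y=y)
 = 1·0.1537 + 4·0.1363 + 2·0.212 + 5·0.188 + 3·0.1643 + 6·0.1457
 = 0.1537 + 0.5452 + 0.424 + 0.94 + 0.4929 + 0.8742
 = 3.43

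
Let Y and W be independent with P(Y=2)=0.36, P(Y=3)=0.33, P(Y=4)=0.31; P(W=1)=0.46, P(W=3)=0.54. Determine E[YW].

E[YW] = Σ_y Σ_w yw · P(Y=y)P(W=w)
 = 2·0.1656 + 6·0.1944 + 3·0.1518 + 9·0.1782 + 4·0.1426 + 12·0.1674
 = 0.3312 + 1.1664 + 0.4554 + 1.6038 + 0.5704 + 2.0088
 = 6.136

6.136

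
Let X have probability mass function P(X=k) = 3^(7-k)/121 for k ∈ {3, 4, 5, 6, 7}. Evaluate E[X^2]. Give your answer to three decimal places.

E[X^2] = Σ x^2·P(X=x)
 = 9·81/121 + 16·27/121 + 25·9/121 + 36·3/121 + 49·1/121
 = 729/121 + 432/121 + 225/121 + 108/121 + 49/121
 = 1543/121

12.752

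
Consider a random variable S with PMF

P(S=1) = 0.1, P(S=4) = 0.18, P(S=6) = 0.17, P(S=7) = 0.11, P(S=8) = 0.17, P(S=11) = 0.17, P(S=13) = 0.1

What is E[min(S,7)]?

E[min(S,7)] = Σ min(s,7)·P(S=s)
 = 1·0.1 + 4·0.18 + 6·0.17 + 7·0.11 + 7·0.17 + 7·0.17 + 7·0.1
 = 0.1 + 0.72 + 1.02 + 0.77 + 1.19 + 1.19 + 0.7
 = 5.69

5.69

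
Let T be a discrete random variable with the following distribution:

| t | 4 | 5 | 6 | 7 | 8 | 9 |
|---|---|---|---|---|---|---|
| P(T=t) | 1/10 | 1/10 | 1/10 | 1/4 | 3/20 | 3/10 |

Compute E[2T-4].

E[2T-4] = Σ (2t-4)·P(T=t)
 = 4·1/10 + 6·1/10 + 8·1/10 + 10·1/4 + 12·3/20 + 14·3/10
 = 2/5 + 3/5 + 4/5 + 5/2 + 9/5 + 21/5
 = 103/10

10.3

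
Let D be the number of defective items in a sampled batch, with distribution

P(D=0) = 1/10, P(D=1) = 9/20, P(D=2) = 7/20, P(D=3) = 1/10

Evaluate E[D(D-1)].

E[D(D-1)] = Σ d(d-1)·P(D=d)
 = 0·1/10 + 0·9/20 + 2·7/20 + 6·1/10
 = 0 + 0 + 7/10 + 3/5
 = 13/10

1.3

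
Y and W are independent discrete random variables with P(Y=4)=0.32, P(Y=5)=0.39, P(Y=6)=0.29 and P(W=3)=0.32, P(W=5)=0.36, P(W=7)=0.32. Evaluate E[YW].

E[YW] = Σ_y Σ_w yw · P(Y=y)P(W=w)
 = 12·0.1024 + 20·0.1152 + 28·0.1024 + 15·0.1248 + 25·0.1404 + 35·0.1248 + 18·0.0928 + 30·0.1044 + 42·0.0928
 = 1.2288 + 2.304 + 2.8672 + 1.872 + 3.51 + 4.368 + 1.6704 + 3.132 + 3.8976
 = 24.85

24.85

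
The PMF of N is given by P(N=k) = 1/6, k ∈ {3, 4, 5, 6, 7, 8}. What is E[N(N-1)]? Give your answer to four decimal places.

27.6667

E[N(N-1)] = Σ n(n-1)·P(N=n)
 = 6·1/6 + 12·1/6 + 20·1/6 + 30·1/6 + 42·1/6 + 56·1/6
 = 1 + 2 + 10/3 + 5 + 7 + 28/3
 = 83/3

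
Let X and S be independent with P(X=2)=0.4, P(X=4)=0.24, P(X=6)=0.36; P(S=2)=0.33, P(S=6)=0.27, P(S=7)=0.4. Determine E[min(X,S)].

E[min(X,S)] = Σ_x Σ_s min(x,s) · P(X=x)P(S=s)
 = 2·0.132 + 2·0.108 + 2·0.16 + 2·0.0792 + 4·0.0648 + 4·0.096 + 2·0.1188 + 6·0.0972 + 6·0.144
 = 0.264 + 0.216 + 0.32 + 0.1584 + 0.2592 + 0.384 + 0.2376 + 0.5832 + 0.864
 = 3.2864

3.2864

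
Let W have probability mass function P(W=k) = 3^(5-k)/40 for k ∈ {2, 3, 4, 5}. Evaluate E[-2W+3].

-1.9

E[-2W+3] = Σ (-2w+3)·P(W=w)
 = (-1)·27/40 + (-3)·9/40 + (-5)·3/40 + (-7)·1/40
 = (-27/40) + (-27/40) + (-3/8) + (-7/40)
 = -19/10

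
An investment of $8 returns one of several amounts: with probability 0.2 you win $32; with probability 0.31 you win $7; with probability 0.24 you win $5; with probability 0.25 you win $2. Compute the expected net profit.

2.27

E[payout] = 32·0.2 + 7·0.31 + 5·0.24 + 2·0.25
 = 6.4 + 2.17 + 1.2 + 0.5
 = 10.27
Net = 10.27 - 8 = 2.27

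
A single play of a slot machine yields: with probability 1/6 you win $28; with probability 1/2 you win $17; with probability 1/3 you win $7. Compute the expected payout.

E[payout] = 28·1/6 + 17·1/2 + 7·1/3
 = 14/3 + 17/2 + 7/3
 = 31/2

15.5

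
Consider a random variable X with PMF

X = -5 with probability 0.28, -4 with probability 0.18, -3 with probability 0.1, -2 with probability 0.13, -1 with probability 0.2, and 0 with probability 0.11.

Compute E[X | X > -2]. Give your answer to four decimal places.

-0.6452

P(X > -2) = 0.2 + 0.11 = 0.31.
E[X | X > -2] = [(-1)·0.2 + 0·0.11] / 0.31
 = -0.2 / 0.31
 = -20/31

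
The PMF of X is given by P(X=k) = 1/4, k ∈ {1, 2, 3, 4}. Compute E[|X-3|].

1

E[|X-3|] = Σ |x-3|·P(X=x)
 = 2·1/4 + 1·1/4 + 0·1/4 + 1·1/4
 = 1/2 + 1/4 + 0 + 1/4
 = 1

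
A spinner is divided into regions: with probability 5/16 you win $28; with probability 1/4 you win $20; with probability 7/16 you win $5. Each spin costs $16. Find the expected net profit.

-0.0625

E[payout] = 28·5/16 + 20·1/4 + 5·7/16
 = 35/4 + 5 + 35/16
 = 255/16
Net = 255/16 - 16 = -1/16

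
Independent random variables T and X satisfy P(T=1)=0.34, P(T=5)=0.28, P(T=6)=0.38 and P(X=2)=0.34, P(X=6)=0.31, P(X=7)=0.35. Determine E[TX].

20.0598

E[TX] = Σ_t Σ_x tx · P(T=t)P(X=x)
 = 2·0.1156 + 6·0.1054 + 7·0.119 + 10·0.0952 + 30·0.0868 + 35·0.098 + 12·0.1292 + 36·0.1178 + 42·0.133
 = 0.2312 + 0.6324 + 0.833 + 0.952 + 2.604 + 3.43 + 1.5504 + 4.2408 + 5.586
 = 20.0598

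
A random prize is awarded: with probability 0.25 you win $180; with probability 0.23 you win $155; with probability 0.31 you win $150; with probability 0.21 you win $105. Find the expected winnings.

149.2

E[payout] = 180·0.25 + 155·0.23 + 150·0.31 + 105·0.21
 = 45 + 35.65 + 46.5 + 22.05
 = 149.2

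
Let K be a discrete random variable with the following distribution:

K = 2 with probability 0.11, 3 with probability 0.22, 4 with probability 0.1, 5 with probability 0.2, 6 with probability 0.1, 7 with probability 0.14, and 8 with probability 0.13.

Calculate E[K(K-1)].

E[K(K-1)] = Σ k(k-1)·P(K=k)
 = 2·0.11 + 6·0.22 + 12·0.1 + 20·0.2 + 30·0.1 + 42·0.14 + 56·0.13
 = 0.22 + 1.32 + 1.2 + 4 + 3 + 5.88 + 7.28
 = 22.9

22.9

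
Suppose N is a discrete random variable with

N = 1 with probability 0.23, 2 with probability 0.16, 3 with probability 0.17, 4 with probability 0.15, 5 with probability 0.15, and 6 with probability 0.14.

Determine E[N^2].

13.59

E[N^2] = Σ n^2·P(N=n)
 = 1·0.23 + 4·0.16 + 9·0.17 + 16·0.15 + 25·0.15 + 36·0.14
 = 0.23 + 0.64 + 1.53 + 2.4 + 3.75 + 5.04
 = 13.59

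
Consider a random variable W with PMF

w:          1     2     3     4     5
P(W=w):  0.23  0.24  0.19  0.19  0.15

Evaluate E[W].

2.79

E[W] = Σ w·P(W=w)
 = 1·0.23 + 2·0.24 + 3·0.19 + 4·0.19 + 5·0.15
 = 0.23 + 0.48 + 0.57 + 0.76 + 0.75
 = 2.79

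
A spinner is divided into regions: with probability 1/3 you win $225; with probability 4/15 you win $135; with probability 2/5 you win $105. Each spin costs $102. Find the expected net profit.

E[payout] = 225·1/3 + 135·4/15 + 105·2/5
 = 75 + 36 + 42
 = 153
Net = 153 - 102 = 51

51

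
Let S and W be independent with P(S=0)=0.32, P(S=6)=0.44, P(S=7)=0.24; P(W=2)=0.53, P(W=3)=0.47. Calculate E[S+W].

E[S+W] = Σ_s Σ_w (s+w) · P(S=s)P(W=w)
 = 2·0.1696 + 3·0.1504 + 8·0.2332 + 9·0.2068 + 9·0.1272 + 10·0.1128
 = 0.3392 + 0.4512 + 1.8656 + 1.8612 + 1.1448 + 1.128
 = 6.79

6.79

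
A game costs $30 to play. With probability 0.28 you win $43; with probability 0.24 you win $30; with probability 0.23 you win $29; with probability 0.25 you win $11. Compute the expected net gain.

-1.34

E[payout] = 43·0.28 + 30·0.24 + 29·0.23 + 11·0.25
 = 12.04 + 7.2 + 6.67 + 2.75
 = 28.66
Net = 28.66 - 30 = -1.34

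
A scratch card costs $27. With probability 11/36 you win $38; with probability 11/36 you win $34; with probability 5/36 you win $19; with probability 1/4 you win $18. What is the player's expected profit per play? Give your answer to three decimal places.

E[payout] = 38·11/36 + 34·11/36 + 19·5/36 + 18·1/4
 = 209/18 + 187/18 + 95/36 + 9/2
 = 1049/36
Net = 1049/36 - 27 = 77/36

2.139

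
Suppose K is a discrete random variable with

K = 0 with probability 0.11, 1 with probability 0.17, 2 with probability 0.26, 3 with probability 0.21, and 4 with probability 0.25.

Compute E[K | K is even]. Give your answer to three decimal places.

2.452

P(K is even) = 0.11 + 0.26 + 0.25 = 0.62.
E[K | K is even] = [0·0.11 + 2·0.26 + 4·0.25] / 0.62
 = 1.52 / 0.62
 = 76/31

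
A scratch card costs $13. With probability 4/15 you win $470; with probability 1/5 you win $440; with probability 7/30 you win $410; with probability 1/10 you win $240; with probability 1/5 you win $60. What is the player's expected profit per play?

E[payout] = 470·4/15 + 440·1/5 + 410·7/30 + 240·1/10 + 60·1/5
 = 376/3 + 88 + 287/3 + 24 + 12
 = 345
Net = 345 - 13 = 332

332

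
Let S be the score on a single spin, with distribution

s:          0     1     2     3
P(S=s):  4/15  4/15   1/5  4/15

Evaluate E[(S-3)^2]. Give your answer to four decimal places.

E[(S-3)^2] = Σ (s-3)^2·P(S=s)
 = 9·4/15 + 4·4/15 + 1·1/5 + 0·4/15
 = 12/5 + 16/15 + 1/5 + 0
 = 11/3

3.6667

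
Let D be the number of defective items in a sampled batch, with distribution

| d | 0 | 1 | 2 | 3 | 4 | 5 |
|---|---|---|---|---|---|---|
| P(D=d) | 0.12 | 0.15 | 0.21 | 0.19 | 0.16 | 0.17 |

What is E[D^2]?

9.51

E[D^2] = Σ d^2·P(D=d)
 = 0·0.12 + 1·0.15 + 4·0.21 + 9·0.19 + 16·0.16 + 25·0.17
 = 0 + 0.15 + 0.84 + 1.71 + 2.56 + 4.25
 = 9.51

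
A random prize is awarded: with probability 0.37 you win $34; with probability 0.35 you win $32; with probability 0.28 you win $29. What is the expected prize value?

E[payout] = 34·0.37 + 32·0.35 + 29·0.28
 = 12.58 + 11.2 + 8.12
 = 31.9

31.9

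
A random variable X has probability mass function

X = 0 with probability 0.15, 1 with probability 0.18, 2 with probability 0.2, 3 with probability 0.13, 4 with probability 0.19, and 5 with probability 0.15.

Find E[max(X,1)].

E[max(X,1)] = Σ max(x,1)·P(X=x)
 = 1·0.15 + 1·0.18 + 2·0.2 + 3·0.13 + 4·0.19 + 5·0.15
 = 0.15 + 0.18 + 0.4 + 0.39 + 0.76 + 0.75
 = 2.63

2.63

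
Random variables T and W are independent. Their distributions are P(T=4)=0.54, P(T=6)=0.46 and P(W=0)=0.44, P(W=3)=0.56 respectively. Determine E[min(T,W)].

E[min(T,W)] = Σ_t Σ_w min(t,w) · P(T=t)P(W=w)
 = 0·0.2376 + 3·0.3024 + 0·0.2024 + 3·0.2576
 = 0 + 0.9072 + 0 + 0.7728
 = 1.68

1.68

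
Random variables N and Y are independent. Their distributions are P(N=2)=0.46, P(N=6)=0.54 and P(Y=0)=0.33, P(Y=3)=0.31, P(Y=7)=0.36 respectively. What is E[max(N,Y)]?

5.325

E[max(N,Y)] = Σ_n Σ_y max(n,y) · P(N=n)P(Y=y)
 = 2·0.1518 + 3·0.1426 + 7·0.1656 + 6·0.1782 + 6·0.1674 + 7·0.1944
 = 0.3036 + 0.4278 + 1.1592 + 1.0692 + 1.0044 + 1.3608
 = 5.325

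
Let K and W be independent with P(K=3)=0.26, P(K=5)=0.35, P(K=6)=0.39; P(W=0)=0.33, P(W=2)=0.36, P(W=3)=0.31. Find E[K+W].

E[K+W] = Σ_k Σ_w (k+w) · P(K=k)P(W=w)
 = 3·0.0858 + 5·0.0936 + 6·0.0806 + 5·0.1155 + 7·0.126 + 8·0.1085 + 6·0.1287 + 8·0.1404 + 9·0.1209
 = 0.2574 + 0.468 + 0.4836 + 0.5775 + 0.882 + 0.868 + 0.7722 + 1.1232 + 1.0881
 = 6.52

6.52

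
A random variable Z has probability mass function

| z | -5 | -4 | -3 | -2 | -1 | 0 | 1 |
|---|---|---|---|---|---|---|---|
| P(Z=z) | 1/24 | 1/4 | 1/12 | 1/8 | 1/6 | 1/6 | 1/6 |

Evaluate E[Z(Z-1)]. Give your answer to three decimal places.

8.333

E[Z(Z-1)] = Σ z(z-1)·P(Z=z)
 = 30·1/24 + 20·1/4 + 12·1/12 + 6·1/8 + 2·1/6 + 0·1/6 + 0·1/6
 = 5/4 + 5 + 1 + 3/4 + 1/3 + 0 + 0
 = 25/3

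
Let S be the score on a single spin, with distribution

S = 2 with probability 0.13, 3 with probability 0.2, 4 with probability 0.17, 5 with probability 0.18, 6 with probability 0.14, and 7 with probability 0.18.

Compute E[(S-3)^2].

5.16

E[(S-3)^2] = Σ (s-3)^2·P(S=s)
 = 1·0.13 + 0·0.2 + 1·0.17 + 4·0.18 + 9·0.14 + 16·0.18
 = 0.13 + 0 + 0.17 + 0.72 + 1.26 + 2.88
 = 5.16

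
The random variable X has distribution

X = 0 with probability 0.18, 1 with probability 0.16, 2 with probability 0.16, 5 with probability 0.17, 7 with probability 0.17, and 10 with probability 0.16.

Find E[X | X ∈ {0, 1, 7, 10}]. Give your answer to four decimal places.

P(X ∈ {0, 1, 7, 10}) = 0.18 + 0.16 + 0.17 + 0.16 = 0.67.
E[X | X ∈ {0, 1, 7, 10}] = [0·0.18 + 1·0.16 + 7·0.17 + 10·0.16] / 0.67
 = 2.95 / 0.67
 = 295/67

4.4030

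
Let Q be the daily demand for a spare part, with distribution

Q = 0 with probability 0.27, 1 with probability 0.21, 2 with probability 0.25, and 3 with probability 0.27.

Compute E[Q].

E[Q] = Σ q·P(Q=q)
 = 0·0.27 + 1·0.21 + 2·0.25 + 3·0.27
 = 0 + 0.21 + 0.5 + 0.81
 = 1.52

1.52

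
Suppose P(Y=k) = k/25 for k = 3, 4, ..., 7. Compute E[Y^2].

31

E[Y^2] = Σ y^2·P(Y=y)
 = 9·3/25 + 16·4/25 + 25·1/5 + 36·6/25 + 49·7/25
 = 27/25 + 64/25 + 5 + 216/25 + 343/25
 = 31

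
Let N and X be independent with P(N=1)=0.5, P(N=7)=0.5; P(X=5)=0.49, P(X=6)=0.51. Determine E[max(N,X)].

6.255

E[max(N,X)] = Σ_n Σ_x max(n,x) · P(N=n)P(X=x)
 = 5·0.245 + 6·0.255 + 7·0.245 + 7·0.255
 = 1.225 + 1.53 + 1.715 + 1.785
 = 6.255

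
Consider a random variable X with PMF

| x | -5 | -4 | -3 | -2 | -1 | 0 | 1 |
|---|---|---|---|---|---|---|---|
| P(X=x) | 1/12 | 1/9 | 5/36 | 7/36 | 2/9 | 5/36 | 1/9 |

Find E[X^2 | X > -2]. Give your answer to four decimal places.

P(X > -2) = 2/9 + 5/36 + 1/9 = 17/36.
E[X^2 | X > -2] = [1·2/9 + 0·5/36 + 1·1/9] / (17/36)
 = 1/3 / (17/36)
 = 12/17

0.7059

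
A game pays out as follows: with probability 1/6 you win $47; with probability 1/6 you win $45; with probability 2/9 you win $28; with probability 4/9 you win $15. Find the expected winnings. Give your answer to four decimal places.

E[payout] = 47·1/6 + 45·1/6 + 28·2/9 + 15·4/9
 = 47/6 + 15/2 + 56/9 + 20/3
 = 254/9

28.2222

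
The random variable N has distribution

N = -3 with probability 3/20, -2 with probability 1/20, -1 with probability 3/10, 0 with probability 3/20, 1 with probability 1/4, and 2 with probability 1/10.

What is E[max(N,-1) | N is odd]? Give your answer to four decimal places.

P(N is odd) = 3/20 + 3/10 + 1/4 = 7/10.
E[max(N,-1) | N is odd] = [(-1)·3/20 + (-1)·3/10 + 1·1/4] / (7/10)
 = -1/5 / (7/10)
 = -2/7

-0.2857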